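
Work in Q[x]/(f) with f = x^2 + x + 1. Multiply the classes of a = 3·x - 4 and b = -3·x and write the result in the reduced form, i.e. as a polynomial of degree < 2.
First multiply in Q[x] without reducing: a · b = -9·x^2 + 12·x. Now divide by f(x) = x^2 + x + 1, eliminating the leading term at each step:
  leading term -9·x^2: subtract (-9)·f(x) = -9·x^2 - 9·x - 9, leaving 21·x + 9
The degree is now < 2, so this is the remainder. Hence a · b ≡ 21·x + 9 in Q[x]/(f).

Final answer: a · b ≡ 21·x + 9 (mod f(x))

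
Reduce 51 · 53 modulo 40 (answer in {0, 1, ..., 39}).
Reduce the factors first: 51 ≡ 11, 53 ≡ 13 (mod 40), so 51 · 53 ≡ 11 · 13 (mod 40). 11 · 13 = 143. Dividing by 40: 143 = 3·40 + 23. So (51 · 53) mod 40 = 23.

Final answer: 23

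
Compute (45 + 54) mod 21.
Reduce the summands first: 45 ≡ 3, 54 ≡ 12 (mod 21), so 45 + 54 ≡ 3 + 12 (mod 21). 3 + 12 = 15; 15 = 0·21 + 15, so (45 + 54) mod 21 = 15.

Final answer: 15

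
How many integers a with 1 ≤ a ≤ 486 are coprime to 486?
162

The number of a ∈ {1, ..., 486} with gcd(a, 486) = 1 is by definition Euler's totient φ(486). φ is multiplicative, with φ(p^e) = p^e − p^(e−1). Factorise 486 = 2 · 3^5. Then
  φ(486) = (2 − 1) · (3^5 − 3^4) = 1 · 162 = 162.
So there are 162 such integers.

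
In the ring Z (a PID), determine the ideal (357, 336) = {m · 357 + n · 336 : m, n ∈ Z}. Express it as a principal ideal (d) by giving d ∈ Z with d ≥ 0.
In the PID Z, (a, b) is generated by gcd(a, b). Compute gcd(357, 336) with the extended Euclidean algorithm, tracking rows (r, s, t) with s·357 + t·336 = r:
  row A: (357, 1, 0)   [1·357 + 0·336 = 357]
  row B: (336, 0, 1)   [0·357 + 1·336 = 336]
  357 = 1·336 + 21   → row C = row A − 1·row B = (21, 1, −1)   [check: 1·357 − 1·336 = 21]
  336 = 16·21 + 0   → remainder 0, stop. gcd = 21 (last nonzero row C).
So gcd(357, 336) = 21, with Bézout identity 1·357 − 1·336 = 21. Containment (⊇): the Bézout identity exhibits 21 as an element of (357, 336), giving (21) ⊆ (357, 336). Containment (⊆): since 21 | 357 and 21 | 336 (357 = 21·17, 336 = 21·16), every Z-linear combination of 357 and 336 is divisible by 21, so (357, 336) ⊆ (21). Therefore (357, 336) = (21), d = 21.

Final answer: (357, 336) = (21); d = 21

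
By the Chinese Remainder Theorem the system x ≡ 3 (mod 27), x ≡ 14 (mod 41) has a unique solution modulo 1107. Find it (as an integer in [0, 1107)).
x ≡ 219 (mod 1107); the representative in [0, 1107) is 219

The moduli 27, 41 are pairwise coprime, so by the CRT there is a unique solution mod 27·41 = 1107.
Solve by successive substitution. Start with x ≡ 3 (mod 27).
  Combine with x ≡ 14 (mod 41): write x = 3 + 27·t and require 3 + 27·t ≡ 14 (mod 41), i.e. 27·t ≡ 14 − 3 ≡ 11 (mod 41). Since 27^(−1) ≡ 38 (mod 41), t ≡ 38·11 ≡ 8 (mod 41). So x ≡ 3 + 27·8 = 219 (mod 1107).
Unique solution in [0, 1107): x = 219.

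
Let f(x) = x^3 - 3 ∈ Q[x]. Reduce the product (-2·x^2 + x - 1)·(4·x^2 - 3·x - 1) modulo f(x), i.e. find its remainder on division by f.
First multiply in Q[x] without reducing: a · b = -8·x^4 + 10·x^3 - 5·x^2 + 2·x + 1. Now divide by f(x) = x^3 - 3, eliminating the leading term at each step:
  leading term -8·x^4: subtract (-8·x)·f(x) = -8·x^4 + 24·x, leaving 10·x^3 - 5·x^2 - 22·x + 1
  leading term 10·x^3: subtract (10)·f(x) = 10·x^3 - 30, leaving -5·x^2 - 22·x + 31
The degree is now < 3, so this is the remainder. Hence a · b ≡ -5·x^2 - 22·x + 31 in Q[x]/(f).

Final answer: a · b ≡ -5·x^2 - 22·x + 31 (mod f(x))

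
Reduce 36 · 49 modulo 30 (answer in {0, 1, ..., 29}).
Reduce the factors first: 36 ≡ 6, 49 ≡ 19 (mod 30), so 36 · 49 ≡ 6 · 19 (mod 30). 6 · 19 = 114. Dividing by 30: 114 = 3·30 + 24. So (36 · 49) mod 30 = 24.

Final answer: 24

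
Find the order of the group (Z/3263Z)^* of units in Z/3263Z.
|(Z/3263Z)^*| = 3000

(Z/3263Z)^* consists of the classes a with gcd(a, 3263) = 1, so its order is φ(3263). φ is multiplicative, with φ(p^e) = p^e − p^(e−1). Factorise 3263 = 13 · 251. Then
  φ(3263) = (13 − 1) · (251 − 1) = 12 · 250 = 3000.
Thus |(Z/3263Z)^*| = 3000.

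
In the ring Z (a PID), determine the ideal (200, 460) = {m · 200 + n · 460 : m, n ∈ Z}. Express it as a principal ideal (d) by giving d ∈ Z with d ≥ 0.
(200, 460) = (20); d = 20

In the PID Z, (a, b) is generated by gcd(a, b). Compute gcd(460, 200) with the extended Euclidean algorithm, tracking rows (r, s, t) with s·460 + t·200 = r:
  row A: (460, 1, 0)   [1·460 + 0·200 = 460]
  row B: (200, 0, 1)   [0·460 + 1·200 = 200]
  460 = 2·200 + 60   → row C = row A − 2·row B = (60, 1, −2)   [check: 1·460 − 2·200 = 60]
  200 = 3·60 + 20   → row D = row B − 3·row C = (20, −3, 7)   [check: −3·460 + 7·200 = 20]
  60 = 3·20 + 0   → remainder 0, stop. gcd = 20 (last nonzero row D).
So gcd(200, 460) = 20, with Bézout identity −3·460 + 7·200 = 20. Containment (⊇): the Bézout identity exhibits 20 as an element of (200, 460), giving (20) ⊆ (200, 460). Containment (⊆): since 20 | 200 and 20 | 460 (200 = 20·10, 460 = 20·23), every Z-linear combination of 200 and 460 is divisible by 20, so (200, 460) ⊆ (20). Therefore (200, 460) = (20), d = 20.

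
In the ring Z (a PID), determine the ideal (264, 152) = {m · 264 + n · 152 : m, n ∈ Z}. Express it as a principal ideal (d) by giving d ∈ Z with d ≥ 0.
(264, 152) = (8); d = 8

In the PID Z, (a, b) is generated by gcd(a, b). Compute gcd(264, 152) with the extended Euclidean algorithm, tracking rows (r, s, t) with s·264 + t·152 = r:
  row A: (264, 1, 0)   [1·264 + 0·152 = 264]
  row B: (152, 0, 1)   [0·264 + 1·152 = 152]
  264 = 1·152 + 112   → row C = row A − 1·row B = (112, 1, −1)   [check: 1·264 − 1·152 = 112]
  152 = 1·112 + 40   → row D = row B − 1·row C = (40, −1, 2)   [check: −1·264 + 2·152 = 40]
  112 = 2·40 + 32   → row E = row C − 2·row D = (32, 3, −5)   [check: 3·264 − 5·152 = 32]
  40 = 1·32 + 8   → row F = row D − 1·row E = (8, −4, 7)   [check: −4·264 + 7·152 = 8]
  32 = 4·8 + 0   → remainder 0, stop. gcd = 8 (last nonzero row F).
So gcd(264, 152) = 8, with Bézout identity −4·264 + 7·152 = 8. Containment (⊇): the Bézout identity exhibits 8 as an element of (264, 152), giving (8) ⊆ (264, 152). Containment (⊆): since 8 | 264 and 8 | 152 (264 = 8·33, 152 = 8·19), every Z-linear combination of 264 and 152 is divisible by 8, so (264, 152) ⊆ (8). Therefore (264, 152) = (8), d = 8.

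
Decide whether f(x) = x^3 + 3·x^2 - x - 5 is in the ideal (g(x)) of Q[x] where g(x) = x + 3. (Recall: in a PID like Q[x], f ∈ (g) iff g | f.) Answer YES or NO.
In Q[x] the ideal (g) consists of all multiples of g, so f ∈ (g) iff g | f, i.e. iff the remainder of f on division by g is 0. Divide f by g (g is monic, so eliminate the leading term of the running remainder at each step):
  leading term x^3: subtract (x^2)·g(x) = x^3 + 3·x^2, leaving -x - 5
  leading term -x: subtract (-1)·g(x) = -x - 3, leaving -2
The remainder r(x) = -2 ≠ 0 (and deg r < deg g), so g ∤ f, i.e. f ∉ (g).

Final answer: NO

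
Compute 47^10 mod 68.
33

Use repeated squaring. Binary(10) = 1010. Walk through the bits of the exponent 10 left-to-right: at each bit after the leading one, square the running value, then multiply by 47 if the bit is 1 (always reducing mod 68):
  bit 1 = 1 (leading): start with 47.
  bit 2 = 0: square 47^2 = 2209 ≡ 33 (mod 68).
  bit 3 = 1: square 33^2 = 1089 ≡ 1; bit is 1, so multiply 1·47 = 47 (mod 68).
  bit 4 = 0: square 47^2 = 2209 ≡ 33 (mod 68).
Final value: 47^10 ≡ 33 (mod 68).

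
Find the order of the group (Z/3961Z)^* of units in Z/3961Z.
(Z/3961Z)^* consists of the classes a with gcd(a, 3961) = 1, so its order is φ(3961). φ is multiplicative, with φ(p^e) = p^e − p^(e−1). Factorise 3961 = 17 · 233. Then
  φ(3961) = (17 − 1) · (233 − 1) = 16 · 232 = 3712.
Thus |(Z/3961Z)^*| = 3712.

Final answer: |(Z/3961Z)^*| = 3712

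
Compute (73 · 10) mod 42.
16

Reduce the factors first: 73 ≡ 31 (mod 42), so 73 · 10 ≡ 31 · 10 (mod 42). 31 · 10 = 310. Dividing by 42: 310 = 7·42 + 16. So (73 · 10) mod 42 = 16.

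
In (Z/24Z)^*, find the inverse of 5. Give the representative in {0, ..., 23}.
Apply the extended Euclidean algorithm to (24, 5), tracking rows (r, s, t) with s·24 + t·5 = r. Each division r_prev = q·r_cur + r_new produces the new row as (previous row) − q·(current row):
  row A: (24, 1, 0)   [1·24 + 0·5 = 24]
  row B: (5, 0, 1)   [0·24 + 1·5 = 5]
  24 = 4·5 + 4   → row C = row A − 4·row B = (4, 1, −4)   [check: 1·24 − 4·5 = 4]
  5 = 1·4 + 1   → row D = row B − 1·row C = (1, −1, 5)   [check: −1·24 + 5·5 = 1]
  4 = 4·1 + 0   → remainder 0, stop. gcd = 1 (last nonzero row D).
The gcd is 1, so 5 is invertible mod 24. The last nonzero row gives −1·24 + 5·5 = 1, so t = 5. So 5^(−1) ≡ 5 (mod 24). Verify: 5 · 5 = 25 ≡ 1 (mod 24). ✓

Final answer: 5^(−1) ≡ 5 (mod 24)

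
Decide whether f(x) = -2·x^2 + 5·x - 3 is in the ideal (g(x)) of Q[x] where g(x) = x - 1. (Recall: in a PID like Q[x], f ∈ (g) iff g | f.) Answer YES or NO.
YES

In Q[x] the ideal (g) consists of all multiples of g, so f ∈ (g) iff g | f, i.e. iff the remainder of f on division by g is 0. Divide f by g (g is monic, so eliminate the leading term of the running remainder at each step):
  leading term -2·x^2: subtract (-2·x)·g(x) = -2·x^2 + 2·x, leaving 3·x - 3
  leading term 3·x: subtract (3)·g(x) = 3·x - 3, leaving 0
The remainder is 0, so f(x) = g(x) · h(x) with h(x) = 3 - 2·x. Hence g | f, i.e. f ∈ (g).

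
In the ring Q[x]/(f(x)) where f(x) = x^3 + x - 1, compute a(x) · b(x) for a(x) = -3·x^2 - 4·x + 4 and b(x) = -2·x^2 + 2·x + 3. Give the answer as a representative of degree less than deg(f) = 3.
a · b ≡ 14 - 31·x^2 (mod f(x))

First multiply in Q[x] without reducing: a · b = 6·x^4 + 2·x^3 - 25·x^2 - 4·x + 12. Now divide by f(x) = x^3 + x - 1, eliminating the leading term at each step:
  leading term 6·x^4: subtract (6·x)·f(x) = 6·x^4 + 6·x^2 - 6·x, leaving 2·x^3 - 31·x^2 + 2·x + 12
  leading term 2·x^3: subtract (2)·f(x) = 2·x^3 + 2·x - 2, leaving 14 - 31·x^2
The degree is now < 3, so this is the remainder. Hence a · b ≡ 14 - 31·x^2 in Q[x]/(f).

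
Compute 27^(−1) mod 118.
Apply the extended Euclidean algorithm to (118, 27), tracking rows (r, s, t) with s·118 + t·27 = r. Each division r_prev = q·r_cur + r_new produces the new row as (previous row) − q·(current row):
  row A: (118, 1, 0)   [1·118 + 0·27 = 118]
  row B: (27, 0, 1)   [0·118 + 1·27 = 27]
  118 = 4·27 + 10   → row C = row A − 4·row B = (10, 1, −4)   [check: 1·118 − 4·27 = 10]
  27 = 2·10 + 7   → row D = row B − 2·row C = (7, −2, 9)   [check: −2·118 + 9·27 = 7]
  10 = 1·7 + 3   → row E = row C − 1·row D = (3, 3, −13)   [check: 3·118 − 13·27 = 3]
  7 = 2·3 + 1   → row F = row D − 2·row E = (1, −8, 35)   [check: −8·118 + 35·27 = 1]
  3 = 3·1 + 0   → remainder 0, stop. gcd = 1 (last nonzero row F).
The gcd is 1, so 27 is invertible mod 118. The last nonzero row gives −8·118 + 35·27 = 1, so t = 35. So 27^(−1) ≡ 35 (mod 118). Verify: 27 · 35 = 945 ≡ 1 (mod 118). ✓

Final answer: 27^(−1) ≡ 35 (mod 118)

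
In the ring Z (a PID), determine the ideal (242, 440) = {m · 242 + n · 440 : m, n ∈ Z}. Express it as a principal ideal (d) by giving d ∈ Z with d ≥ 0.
In the PID Z, (a, b) is generated by gcd(a, b). Compute gcd(440, 242) with the extended Euclidean algorithm, tracking rows (r, s, t) with s·440 + t·242 = r:
  row A: (440, 1, 0)   [1·440 + 0·242 = 440]
  row B: (242, 0, 1)   [0·440 + 1·242 = 242]
  440 = 1·242 + 198   → row C = row A − 1·row B = (198, 1, −1)   [check: 1·440 − 1·242 = 198]
  242 = 1·198 + 44   → row D = row B − 1·row C = (44, −1, 2)   [check: −1·440 + 2·242 = 44]
  198 = 4·44 + 22   → row E = row C − 4·row D = (22, 5, −9)   [check: 5·440 − 9·242 = 22]
  44 = 2·22 + 0   → remainder 0, stop. gcd = 22 (last nonzero row E).
So gcd(242, 440) = 22, with Bézout identity 5·440 − 9·242 = 22. Containment (⊇): the Bézout identity exhibits 22 as an element of (242, 440), giving (22) ⊆ (242, 440). Containment (⊆): since 22 | 242 and 22 | 440 (242 = 22·11, 440 = 22·20), every Z-linear combination of 242 and 440 is divisible by 22, so (242, 440) ⊆ (22). Therefore (242, 440) = (22), d = 22.

Final answer: (242, 440) = (22); d = 22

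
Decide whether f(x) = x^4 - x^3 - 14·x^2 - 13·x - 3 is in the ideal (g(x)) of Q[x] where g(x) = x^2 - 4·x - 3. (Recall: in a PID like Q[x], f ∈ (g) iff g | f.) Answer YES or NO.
In Q[x] the ideal (g) consists of all multiples of g, so f ∈ (g) iff g | f, i.e. iff the remainder of f on division by g is 0. Divide f by g (g is monic, so eliminate the leading term of the running remainder at each step):
  leading term x^4: subtract (x^2)·g(x) = x^4 - 4·x^3 - 3·x^2, leaving 3·x^3 - 11·x^2 - 13·x - 3
  leading term 3·x^3: subtract (3·x)·g(x) = 3·x^3 - 12·x^2 - 9·x, leaving x^2 - 4·x - 3
  leading term x^2: subtract (1)·g(x) = x^2 - 4·x - 3, leaving 0
The remainder is 0, so f(x) = g(x) · h(x) with h(x) = x^2 + 3·x + 1. Hence g | f, i.e. f ∈ (g).

Final answer: YES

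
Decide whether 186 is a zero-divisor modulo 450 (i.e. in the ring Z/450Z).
gcd(186, 450) = 6 > 1, so 186 is not a unit in Z/450Z. In Z/nZ every nonzero non-unit is a zero-divisor: explicitly, take b = 450/gcd = 75 ≠ 0 (mod 450); then 186·75 = 13950 = 31·450, i.e. 186·75 ≡ 0 (mod 450). So 186 is a zero-divisor.

Final answer: YES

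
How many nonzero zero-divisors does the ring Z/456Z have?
Z/456Z has 311 nonzero zero-divisors

In Z/456Z each nonzero element is either a unit (gcd with 456 is 1) or a zero-divisor (gcd > 1). The number of units is φ(456): factorise 456 = 2^3 · 3 · 19, so φ(456) = (2^3 − 2^2) · (3 − 1) · (19 − 1) = 4 · 2 · 18 = 144. The nonzero elements number 456 − 1 = 455. Hence the nonzero zero-divisors number 455 − 144 = 311.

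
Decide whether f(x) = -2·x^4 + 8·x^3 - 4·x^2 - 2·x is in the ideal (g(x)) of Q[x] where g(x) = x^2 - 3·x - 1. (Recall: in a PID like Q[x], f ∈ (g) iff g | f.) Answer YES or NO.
In Q[x] the ideal (g) consists of all multiples of g, so f ∈ (g) iff g | f, i.e. iff the remainder of f on division by g is 0. Divide f by g (g is monic, so eliminate the leading term of the running remainder at each step):
  leading term -2·x^4: subtract (-2·x^2)·g(x) = -2·x^4 + 6·x^3 + 2·x^2, leaving 2·x^3 - 6·x^2 - 2·x
  leading term 2·x^3: subtract (2·x)·g(x) = 2·x^3 - 6·x^2 - 2·x, leaving 0
The remainder is 0, so f(x) = g(x) · h(x) with h(x) = -2·x^2 + 2·x. Hence g | f, i.e. f ∈ (g).

Final answer: YES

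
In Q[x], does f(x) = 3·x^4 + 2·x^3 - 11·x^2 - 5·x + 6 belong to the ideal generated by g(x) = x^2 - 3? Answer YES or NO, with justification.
NO

In Q[x] the ideal (g) consists of all multiples of g, so f ∈ (g) iff g | f, i.e. iff the remainder of f on division by g is 0. Divide f by g (g is monic, so eliminate the leading term of the running remainder at each step):
  leading term 3·x^4: subtract (3·x^2)·g(x) = 3·x^4 - 9·x^2, leaving 2·x^3 - 2·x^2 - 5·x + 6
  leading term 2·x^3: subtract (2·x)·g(x) = 2·x^3 - 6·x, leaving -2·x^2 + x + 6
  leading term -2·x^2: subtract (-2)·g(x) = 6 - 2·x^2, leaving x
The remainder r(x) = x ≠ 0 (and deg r < deg g), so g ∤ f, i.e. f ∉ (g).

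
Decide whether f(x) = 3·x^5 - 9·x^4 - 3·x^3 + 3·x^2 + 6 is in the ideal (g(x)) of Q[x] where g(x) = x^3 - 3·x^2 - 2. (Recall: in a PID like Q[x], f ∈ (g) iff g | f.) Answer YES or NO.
In Q[x] the ideal (g) consists of all multiples of g, so f ∈ (g) iff g | f, i.e. iff the remainder of f on division by g is 0. Divide f by g (g is monic, so eliminate the leading term of the running remainder at each step):
  leading term 3·x^5: subtract (3·x^2)·g(x) = 3·x^5 - 9·x^4 - 6·x^2, leaving -3·x^3 + 9·x^2 + 6
  leading term -3·x^3: subtract (-3)·g(x) = -3·x^3 + 9·x^2 + 6, leaving 0
The remainder is 0, so f(x) = g(x) · h(x) with h(x) = 3·x^2 - 3. Hence g | f, i.e. f ∈ (g).

Final answer: YES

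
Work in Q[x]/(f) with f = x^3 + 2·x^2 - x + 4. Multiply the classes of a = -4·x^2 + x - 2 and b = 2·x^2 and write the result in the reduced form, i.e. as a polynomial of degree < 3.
a · b ≡ -48·x^2 + 50·x - 72 (mod f(x))

First multiply in Q[x] without reducing: a · b = -8·x^4 + 2·x^3 - 4·x^2. Now divide by f(x) = x^3 + 2·x^2 - x + 4, eliminating the leading term at each step:
  leading term -8·x^4: subtract (-8·x)·f(x) = -8·x^4 - 16·x^3 + 8·x^2 - 32·x, leaving 18·x^3 - 12·x^2 + 32·x
  leading term 18·x^3: subtract (18)·f(x) = 18·x^3 + 36·x^2 - 18·x + 72, leaving -48·x^2 + 50·x - 72
The degree is now < 3, so this is the remainder. Hence a · b ≡ -48·x^2 + 50·x - 72 in Q[x]/(f).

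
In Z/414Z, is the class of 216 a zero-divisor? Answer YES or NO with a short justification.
gcd(216, 414) = 18 > 1, so 216 is not a unit in Z/414Z. In Z/nZ every nonzero non-unit is a zero-divisor: explicitly, take b = 414/gcd = 23 ≠ 0 (mod 414); then 216·23 = 4968 = 12·414, i.e. 216·23 ≡ 0 (mod 414). So 216 is a zero-divisor.

Final answer: YES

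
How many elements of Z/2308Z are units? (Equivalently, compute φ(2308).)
Z/2308Z has φ(2308) = 1152 units

An element a ∈ Z/2308Z is a unit iff gcd(a, 2308) = 1, so the number of units is φ(2308). φ is multiplicative, with φ(p^e) = p^e − p^(e−1). Factorise 2308 = 2^2 · 577. Then
  φ(2308) = (2^2 − 2^1) · (577 − 1) = 2 · 576 = 1152.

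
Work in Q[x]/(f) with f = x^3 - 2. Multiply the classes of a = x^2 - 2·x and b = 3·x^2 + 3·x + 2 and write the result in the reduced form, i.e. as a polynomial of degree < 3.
First multiply in Q[x] without reducing: a · b = 3·x^4 - 3·x^3 - 4·x^2 - 4·x. Now divide by f(x) = x^3 - 2, eliminating the leading term at each step:
  leading term 3·x^4: subtract (3·x)·f(x) = 3·x^4 - 6·x, leaving -3·x^3 - 4·x^2 + 2·x
  leading term -3·x^3: subtract (-3)·f(x) = 6 - 3·x^3, leaving -4·x^2 + 2·x - 6
The degree is now < 3, so this is the remainder. Hence a · b ≡ -4·x^2 + 2·x - 6 in Q[x]/(f).

Final answer: a · b ≡ -4·x^2 + 2·x - 6 (mod f(x))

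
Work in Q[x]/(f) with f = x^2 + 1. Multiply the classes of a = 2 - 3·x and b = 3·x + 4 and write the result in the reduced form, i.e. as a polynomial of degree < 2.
First multiply in Q[x] without reducing: a · b = -9·x^2 - 6·x + 8. Now divide by f(x) = x^2 + 1, eliminating the leading term at each step:
  leading term -9·x^2: subtract (-9)·f(x) = -9·x^2 - 9, leaving 17 - 6·x
The degree is now < 2, so this is the remainder. Hence a · b ≡ 17 - 6·x in Q[x]/(f).

Final answer: a · b ≡ 17 - 6·x (mod f(x))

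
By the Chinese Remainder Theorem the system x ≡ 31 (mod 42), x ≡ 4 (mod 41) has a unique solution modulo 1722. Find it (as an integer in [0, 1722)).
The moduli 42, 41 are pairwise coprime, so by the CRT there is a unique solution mod 42·41 = 1722.
Solve by successive substitution. Start with x ≡ 31 (mod 42).
  Combine with x ≡ 4 (mod 41): write x = 31 + 42·t and require 31 + 42·t ≡ 4 (mod 41), i.e. 42·t ≡ 4 − 31 ≡ 14 (mod 41). Since 42^(−1) ≡ 1 (mod 41) (42 ≡ 1 (mod 41)), t ≡ 1·14 ≡ 14 (mod 41). So x ≡ 31 + 42·14 = 619 (mod 1722).
Unique solution in [0, 1722): x = 619.

Final answer: x ≡ 619 (mod 1722); the representative in [0, 1722) is 619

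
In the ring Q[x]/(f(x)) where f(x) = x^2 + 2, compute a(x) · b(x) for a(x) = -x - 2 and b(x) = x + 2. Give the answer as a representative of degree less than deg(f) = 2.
a · b ≡ -4·x - 2 (mod f(x))

First multiply in Q[x] without reducing: a · b = -x^2 - 4·x - 4. Now divide by f(x) = x^2 + 2, eliminating the leading term at each step:
  leading term -x^2: subtract (-1)·f(x) = -x^2 - 2, leaving -4·x - 2
The degree is now < 2, so this is the remainder. Hence a · b ≡ -4·x - 2 in Q[x]/(f).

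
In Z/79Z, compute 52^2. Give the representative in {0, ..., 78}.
Use repeated squaring. Binary(2) = 10. Walk through the bits of the exponent 2 left-to-right: at each bit after the leading one, square the running value, then multiply by 52 if the bit is 1 (always reducing mod 79):
  bit 1 = 1 (leading): start with 52.
  bit 2 = 0: square 52^2 = 2704 ≡ 18 (mod 79).
Final value: 52^2 ≡ 18 (mod 79).

Final answer: 18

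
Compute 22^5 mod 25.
7

Use repeated squaring. Binary(5) = 101. Walk through the bits of the exponent 5 left-to-right: at each bit after the leading one, square the running value, then multiply by 22 if the bit is 1 (always reducing mod 25):
  bit 1 = 1 (leading): start with 22.
  bit 2 = 0: square 22^2 = 484 ≡ 9 (mod 25).
  bit 3 = 1: square 9^2 = 81 ≡ 6; bit is 1, so multiply 6·22 = 132 ≡ 7 (mod 25).
Final value: 22^5 ≡ 7 (mod 25).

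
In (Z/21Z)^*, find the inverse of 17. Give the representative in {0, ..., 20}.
Apply the extended Euclidean algorithm to (21, 17), tracking rows (r, s, t) with s·21 + t·17 = r. Each division r_prev = q·r_cur + r_new produces the new row as (previous row) − q·(current row):
  row A: (21, 1, 0)   [1·21 + 0·17 = 21]
  row B: (17, 0, 1)   [0·21 + 1·17 = 17]
  21 = 1·17 + 4   → row C = row A − 1·row B = (4, 1, −1)   [check: 1·21 − 1·17 = 4]
  17 = 4·4 + 1   → row D = row B − 4·row C = (1, −4, 5)   [check: −4·21 + 5·17 = 1]
  4 = 4·1 + 0   → remainder 0, stop. gcd = 1 (last nonzero row D).
The gcd is 1, so 17 is invertible mod 21. The last nonzero row gives −4·21 + 5·17 = 1, so t = 5. So 17^(−1) ≡ 5 (mod 21). Verify: 17 · 5 = 85 ≡ 1 (mod 21). ✓

Final answer: 17^(−1) ≡ 5 (mod 21)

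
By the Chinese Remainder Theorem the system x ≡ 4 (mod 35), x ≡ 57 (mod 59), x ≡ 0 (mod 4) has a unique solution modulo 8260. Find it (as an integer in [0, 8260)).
x ≡ 6724 (mod 8260); the representative in [0, 8260) is 6724

The moduli 35, 59, 4 are pairwise coprime, so by the CRT there is a unique solution mod 35·59·4 = 8260.
Solve by successive substitution. Start with x ≡ 4 (mod 35).
  Combine with x ≡ 57 (mod 59): write x = 4 + 35·t and require 4 + 35·t ≡ 57 (mod 59), i.e. 35·t ≡ 57 − 4 ≡ 53 (mod 59). Since 35^(−1) ≡ 27 (mod 59), t ≡ 27·53 ≡ 15 (mod 59). So x ≡ 4 + 35·15 = 529 (mod 2065).
  Combine with x ≡ 0 (mod 4): write x = 529 + 2065·t and require 529 + 2065·t ≡ 0 (mod 4), i.e. 2065·t ≡ 0 − 529 ≡ 3 (mod 4). Since 2065^(−1) ≡ 1 (mod 4) (2065 ≡ 1 (mod 4)), t ≡ 1·3 ≡ 3 (mod 4). So x ≡ 529 + 2065·3 = 6724 (mod 8260).
Unique solution in [0, 8260): x = 6724.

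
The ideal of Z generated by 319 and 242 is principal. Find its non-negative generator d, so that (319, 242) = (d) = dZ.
(319, 242) = (11); d = 11

In the PID Z, (a, b) is generated by gcd(a, b). Compute gcd(319, 242) with the extended Euclidean algorithm, tracking rows (r, s, t) with s·319 + t·242 = r:
  row A: (319, 1, 0)   [1·319 + 0·242 = 319]
  row B: (242, 0, 1)   [0·319 + 1·242 = 242]
  319 = 1·242 + 77   → row C = row A − 1·row B = (77, 1, −1)   [check: 1·319 − 1·242 = 77]
  242 = 3·77 + 11   → row D = row B − 3·row C = (11, −3, 4)   [check: −3·319 + 4·242 = 11]
  77 = 7·11 + 0   → remainder 0, stop. gcd = 11 (last nonzero row D).
So gcd(319, 242) = 11, with Bézout identity −3·319 + 4·242 = 11. Containment (⊇): the Bézout identity exhibits 11 as an element of (319, 242), giving (11) ⊆ (319, 242). Containment (⊆): since 11 | 319 and 11 | 242 (319 = 11·29, 242 = 11·22), every Z-linear combination of 319 and 242 is divisible by 11, so (319, 242) ⊆ (11). Therefore (319, 242) = (11), d = 11.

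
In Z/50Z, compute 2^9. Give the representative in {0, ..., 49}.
Use repeated squaring. Binary(9) = 1001. Walk through the bits of the exponent 9 left-to-right: at each bit after the leading one, square the running value, then multiply by 2 if the bit is 1 (always reducing mod 50):
  bit 1 = 1 (leading): start with 2.
  bit 2 = 0: square 2^2 = 4 (mod 50).
  bit 3 = 0: square 4^2 = 16 (mod 50).
  bit 4 = 1: square 16^2 = 256 ≡ 6; bit is 1, so multiply 6·2 = 12 (mod 50).
Final value: 2^9 ≡ 12 (mod 50).

Final answer: 12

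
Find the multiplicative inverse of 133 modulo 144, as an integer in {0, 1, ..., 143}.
Apply the extended Euclidean algorithm to (144, 133), tracking rows (r, s, t) with s·144 + t·133 = r. Each division r_prev = q·r_cur + r_new produces the new row as (previous row) − q·(current row):
  row A: (144, 1, 0)   [1·144 + 0·133 = 144]
  row B: (133, 0, 1)   [0·144 + 1·133 = 133]
  144 = 1·133 + 11   → row C = row A − 1·row B = (11, 1, −1)   [check: 1·144 − 1·133 = 11]
  133 = 12·11 + 1   → row D = row B − 12·row C = (1, −12, 13)   [check: −12·144 + 13·133 = 1]
  11 = 11·1 + 0   → remainder 0, stop. gcd = 1 (last nonzero row D).
The gcd is 1, so 133 is invertible mod 144. The last nonzero row gives −12·144 + 13·133 = 1, so t = 13. So 133^(−1) ≡ 13 (mod 144). Verify: 133 · 13 = 1729 ≡ 1 (mod 144). ✓

Final answer: 133^(−1) ≡ 13 (mod 144)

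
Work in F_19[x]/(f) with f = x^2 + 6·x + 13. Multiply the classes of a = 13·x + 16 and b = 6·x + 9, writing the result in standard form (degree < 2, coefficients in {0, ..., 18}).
a · b ≡ 11·x + 4 (mod f(x))

Multiply as integer polynomials: a · b = 78·x^2 + 213·x + 144. Reducing coefficients mod 19: a · b ≡ 2·x^2 + 4·x + 11. Now divide by f(x) = x^2 + 6·x + 13 in F_19[x], eliminating the leading term at each step:
  leading term 2·x^2: subtract (2)·f(x) = 2·x^2 + 12·x + 7, leaving 11·x + 4 (coefficients mod 19)
The degree is now < 2, so this is the remainder. Hence a · b ≡ 11·x + 4 in F_19[x]/(f).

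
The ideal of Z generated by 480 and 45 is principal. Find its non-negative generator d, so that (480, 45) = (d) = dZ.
(480, 45) = (15); d = 15

In the PID Z, (a, b) is generated by gcd(a, b). Compute gcd(480, 45) with the extended Euclidean algorithm, tracking rows (r, s, t) with s·480 + t·45 = r:
  row A: (480, 1, 0)   [1·480 + 0·45 = 480]
  row B: (45, 0, 1)   [0·480 + 1·45 = 45]
  480 = 10·45 + 30   → row C = row A − 10·row B = (30, 1, −10)   [check: 1·480 − 10·45 = 30]
  45 = 1·30 + 15   → row D = row B − 1·row C = (15, −1, 11)   [check: −1·480 + 11·45 = 15]
  30 = 2·15 + 0   → remainder 0, stop. gcd = 15 (last nonzero row D).
So gcd(480, 45) = 15, with Bézout identity −1·480 + 11·45 = 15. Containment (⊇): the Bézout identity exhibits 15 as an element of (480, 45), giving (15) ⊆ (480, 45). Containment (⊆): since 15 | 480 and 15 | 45 (480 = 15·32, 45 = 15·3), every Z-linear combination of 480 and 45 is divisible by 15, so (480, 45) ⊆ (15). Therefore (480, 45) = (15), d = 15.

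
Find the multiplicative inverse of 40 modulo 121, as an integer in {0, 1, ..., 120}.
40^(−1) ≡ 118 (mod 121)

Apply the extended Euclidean algorithm to (121, 40), tracking rows (r, s, t) with s·121 + t·40 = r. Each division r_prev = q·r_cur + r_new produces the new row as (previous row) − q·(current row):
  row A: (121, 1, 0)   [1·121 + 0·40 = 121]
  row B: (40, 0, 1)   [0·121 + 1·40 = 40]
  121 = 3·40 + 1   → row C = row A − 3·row B = (1, 1, −3)   [check: 1·121 − 3·40 = 1]
  40 = 40·1 + 0   → remainder 0, stop. gcd = 1 (last nonzero row C).
The gcd is 1, so 40 is invertible mod 121. The last nonzero row gives 1·121 − 3·40 = 1, so t = −3. So 40^(−1) ≡ −3 ≡ 118 (mod 121). Verify: 40 · 118 = 4720 ≡ 1 (mod 121). ✓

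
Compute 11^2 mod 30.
1

Use repeated squaring. Binary(2) = 10. Walk through the bits of the exponent 2 left-to-right: at each bit after the leading one, square the running value, then multiply by 11 if the bit is 1 (always reducing mod 30):
  bit 1 = 1 (leading): start with 11.
  bit 2 = 0: square 11^2 = 121 ≡ 1 (mod 30).
Final value: 11^2 ≡ 1 (mod 30).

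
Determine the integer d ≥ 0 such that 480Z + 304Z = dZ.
In the PID Z, (a, b) is generated by gcd(a, b). Compute gcd(480, 304) with the extended Euclidean algorithm, tracking rows (r, s, t) with s·480 + t·304 = r:
  row A: (480, 1, 0)   [1·480 + 0·304 = 480]
  row B: (304, 0, 1)   [0·480 + 1·304 = 304]
  480 = 1·304 + 176   → row C = row A − 1·row B = (176, 1, −1)   [check: 1·480 − 1·304 = 176]
  304 = 1·176 + 128   → row D = row B − 1·row C = (128, −1, 2)   [check: −1·480 + 2·304 = 128]
  176 = 1·128 + 48   → row E = row C − 1·row D = (48, 2, −3)   [check: 2·480 − 3·304 = 48]
  128 = 2·48 + 32   → row F = row D − 2·row E = (32, −5, 8)   [check: −5·480 + 8·304 = 32]
  48 = 1·32 + 16   → row G = row E − 1·row F = (16, 7, −11)   [check: 7·480 − 11·304 = 16]
  32 = 2·16 + 0   → remainder 0, stop. gcd = 16 (last nonzero row G).
So gcd(480, 304) = 16, with Bézout identity 7·480 − 11·304 = 16. Containment (⊇): the Bézout identity exhibits 16 as an element of (480, 304), giving (16) ⊆ (480, 304). Containment (⊆): since 16 | 480 and 16 | 304 (480 = 16·30, 304 = 16·19), every Z-linear combination of 480 and 304 is divisible by 16, so (480, 304) ⊆ (16). Therefore (480, 304) = (16), d = 16.

Final answer: (480, 304) = (16); d = 16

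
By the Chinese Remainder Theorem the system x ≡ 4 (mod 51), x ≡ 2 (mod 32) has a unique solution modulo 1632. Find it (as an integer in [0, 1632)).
The moduli 51, 32 are pairwise coprime, so by the CRT there is a unique solution mod 51·32 = 1632.
Solve by successive substitution. Start with x ≡ 4 (mod 51).
  Combine with x ≡ 2 (mod 32): write x = 4 + 51·t and require 4 + 51·t ≡ 2 (mod 32), i.e. 51·t ≡ 2 − 4 ≡ 30 (mod 32). Since 51^(−1) ≡ 27 (mod 32) (51 ≡ 19 (mod 32)), t ≡ 27·30 ≡ 10 (mod 32). So x ≡ 4 + 51·10 = 514 (mod 1632).
Unique solution in [0, 1632): x = 514.

Final answer: x ≡ 514 (mod 1632); the representative in [0, 1632) is 514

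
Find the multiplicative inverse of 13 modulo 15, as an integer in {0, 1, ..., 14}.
13^(−1) ≡ 7 (mod 15)

Apply the extended Euclidean algorithm to (15, 13), tracking rows (r, s, t) with s·15 + t·13 = r. Each division r_prev = q·r_cur + r_new produces the new row as (previous row) − q·(current row):
  row A: (15, 1, 0)   [1·15 + 0·13 = 15]
  row B: (13, 0, 1)   [0·15 + 1·13 = 13]
  15 = 1·13 + 2   → row C = row A − 1·row B = (2, 1, −1)   [check: 1·15 − 1·13 = 2]
  13 = 6·2 + 1   → row D = row B − 6·row C = (1, −6, 7)   [check: −6·15 + 7·13 = 1]
  2 = 2·1 + 0   → remainder 0, stop. gcd = 1 (last nonzero row D).
The gcd is 1, so 13 is invertible mod 15. The last nonzero row gives −6·15 + 7·13 = 1, so t = 7. So 13^(−1) ≡ 7 (mod 15). Verify: 13 · 7 = 91 ≡ 1 (mod 15). ✓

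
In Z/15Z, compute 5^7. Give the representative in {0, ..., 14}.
5

Use repeated squaring. Binary(7) = 111. Walk through the bits of the exponent 7 left-to-right: at each bit after the leading one, square the running value, then multiply by 5 if the bit is 1 (always reducing mod 15):
  bit 1 = 1 (leading): start with 5.
  bit 2 = 1: square 5^2 = 25 ≡ 10; bit is 1, so multiply 10·5 = 50 ≡ 5 (mod 15).
  bit 3 = 1: square 5^2 = 25 ≡ 10; bit is 1, so multiply 10·5 = 50 ≡ 5 (mod 15).
Final value: 5^7 ≡ 5 (mod 15).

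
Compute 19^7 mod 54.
Use repeated squaring. Binary(7) = 111. Walk through the bits of the exponent 7 left-to-right: at each bit after the leading one, square the running value, then multiply by 19 if the bit is 1 (always reducing mod 54):
  bit 1 = 1 (leading): start with 19.
  bit 2 = 1: square 19^2 = 361 ≡ 37; bit is 1, so multiply 37·19 = 703 ≡ 1 (mod 54).
  bit 3 = 1: square 1^2 = 1; bit is 1, so multiply 1·19 = 19 (mod 54).
Final value: 19^7 ≡ 19 (mod 54).

Final answer: 19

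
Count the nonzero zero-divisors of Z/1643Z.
Z/1643Z has 82 nonzero zero-divisors

In Z/1643Z each nonzero element is either a unit (gcd with 1643 is 1) or a zero-divisor (gcd > 1). The number of units is φ(1643): factorise 1643 = 31 · 53, so φ(1643) = (31 − 1) · (53 − 1) = 30 · 52 = 1560. The nonzero elements number 1643 − 1 = 1642. Hence the nonzero zero-divisors number 1642 − 1560 = 82.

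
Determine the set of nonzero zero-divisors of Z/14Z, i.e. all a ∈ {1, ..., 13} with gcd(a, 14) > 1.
An element a ∈ Z/14Z (with a ≠ 0) is a zero-divisor iff gcd(a, 14) > 1 (because a is a unit precisely when gcd(a, n) = 1, and in Z/nZ every nonzero, non-unit element is a zero-divisor). Scan a = 1, ..., 13 and keep those with gcd(a, 14) > 1:
  gcd(2, 14) = 2, gcd(4, 14) = 2, gcd(6, 14) = 2, gcd(7, 14) = 7, gcd(8, 14) = 2, gcd(10, 14) = 2, gcd(12, 14) = 2.
All other a ∈ {1, ..., 13} have gcd(a, 14) = 1 and are units. So the nonzero zero-divisors are exactly the 7 values of a appearing in this scan.

Final answer: nonzero zero-divisors of Z/14Z = {2, 4, 6, 7, 8, 10, 12}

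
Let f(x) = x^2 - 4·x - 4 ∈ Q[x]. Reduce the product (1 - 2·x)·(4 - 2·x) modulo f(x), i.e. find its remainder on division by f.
a · b ≡ 6·x + 20 (mod f(x))

First multiply in Q[x] without reducing: a · b = 4·x^2 - 10·x + 4. Now divide by f(x) = x^2 - 4·x - 4, eliminating the leading term at each step:
  leading term 4·x^2: subtract (4)·f(x) = 4·x^2 - 16·x - 16, leaving 6·x + 20
The degree is now < 2, so this is the remainder. Hence a · b ≡ 6·x + 20 in Q[x]/(f).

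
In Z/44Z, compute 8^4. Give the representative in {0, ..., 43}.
Use repeated squaring. Binary(4) = 100. Walk through the bits of the exponent 4 left-to-right: at each bit after the leading one, square the running value, then multiply by 8 if the bit is 1 (always reducing mod 44):
  bit 1 = 1 (leading): start with 8.
  bit 2 = 0: square 8^2 = 64 ≡ 20 (mod 44).
  bit 3 = 0: square 20^2 = 400 ≡ 4 (mod 44).
Final value: 8^4 ≡ 4 (mod 44).

Final answer: 4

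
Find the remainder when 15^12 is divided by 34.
Use repeated squaring. Binary(12) = 1100. Walk through the bits of the exponent 12 left-to-right: at each bit after the leading one, square the running value, then multiply by 15 if the bit is 1 (always reducing mod 34):
  bit 1 = 1 (leading): start with 15.
  bit 2 = 1: square 15^2 = 225 ≡ 21; bit is 1, so multiply 21·15 = 315 ≡ 9 (mod 34).
  bit 3 = 0: square 9^2 = 81 ≡ 13 (mod 34).
  bit 4 = 0: square 13^2 = 169 ≡ 33 (mod 34).
Final value: 15^12 ≡ 33 (mod 34).

Final answer: 33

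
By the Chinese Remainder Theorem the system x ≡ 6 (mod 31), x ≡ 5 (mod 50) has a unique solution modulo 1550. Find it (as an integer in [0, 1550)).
x ≡ 905 (mod 1550); the representative in [0, 1550) is 905

The moduli 31, 50 are pairwise coprime, so by the CRT there is a unique solution mod 31·50 = 1550.
Solve by successive substitution. Start with x ≡ 6 (mod 31).
  Combine with x ≡ 5 (mod 50): write x = 6 + 31·t and require 6 + 31·t ≡ 5 (mod 50), i.e. 31·t ≡ 5 − 6 ≡ 49 (mod 50). Since 31^(−1) ≡ 21 (mod 50), t ≡ 21·49 ≡ 29 (mod 50). So x ≡ 6 + 31·29 = 905 (mod 1550).
Unique solution in [0, 1550): x = 905.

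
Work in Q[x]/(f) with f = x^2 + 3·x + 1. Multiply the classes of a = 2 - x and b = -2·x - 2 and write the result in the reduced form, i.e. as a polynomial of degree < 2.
First multiply in Q[x] without reducing: a · b = 2·x^2 - 2·x - 4. Now divide by f(x) = x^2 + 3·x + 1, eliminating the leading term at each step:
  leading term 2·x^2: subtract (2)·f(x) = 2·x^2 + 6·x + 2, leaving -8·x - 6
The degree is now < 2, so this is the remainder. Hence a · b ≡ -8·x - 6 in Q[x]/(f).

Final answer: a · b ≡ -8·x - 6 (mod f(x))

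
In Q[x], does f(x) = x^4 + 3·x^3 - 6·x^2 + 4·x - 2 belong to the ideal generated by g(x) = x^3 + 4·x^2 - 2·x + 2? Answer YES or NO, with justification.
In Q[x] the ideal (g) consists of all multiples of g, so f ∈ (g) iff g | f, i.e. iff the remainder of f on division by g is 0. Divide f by g (g is monic, so eliminate the leading term of the running remainder at each step):
  leading term x^4: subtract (x)·g(x) = x^4 + 4·x^3 - 2·x^2 + 2·x, leaving -x^3 - 4·x^2 + 2·x - 2
  leading term -x^3: subtract (-1)·g(x) = -x^3 - 4·x^2 + 2·x - 2, leaving 0
The remainder is 0, so f(x) = g(x) · h(x) with h(x) = x - 1. Hence g | f, i.e. f ∈ (g).

Final answer: YES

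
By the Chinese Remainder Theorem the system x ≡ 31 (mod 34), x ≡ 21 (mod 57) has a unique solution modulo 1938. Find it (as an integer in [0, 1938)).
x ≡ 1731 (mod 1938); the representative in [0, 1938) is 1731

The moduli 34, 57 are pairwise coprime, so by the CRT there is a unique solution mod 34·57 = 1938.
Solve by successive substitution. Start with x ≡ 31 (mod 34).
  Combine with x ≡ 21 (mod 57): write x = 31 + 34·t and require 31 + 34·t ≡ 21 (mod 57), i.e. 34·t ≡ 21 − 31 ≡ 47 (mod 57). Since 34^(−1) ≡ 52 (mod 57), t ≡ 52·47 ≡ 50 (mod 57). So x ≡ 31 + 34·50 = 1731 (mod 1938).
Unique solution in [0, 1938): x = 1731.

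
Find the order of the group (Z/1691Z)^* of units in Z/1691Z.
|(Z/1691Z)^*| = 1584

(Z/1691Z)^* consists of the classes a with gcd(a, 1691) = 1, so its order is φ(1691). φ is multiplicative, with φ(p^e) = p^e − p^(e−1). Factorise 1691 = 19 · 89. Then
  φ(1691) = (19 − 1) · (89 − 1) = 18 · 88 = 1584.
Thus |(Z/1691Z)^*| = 1584.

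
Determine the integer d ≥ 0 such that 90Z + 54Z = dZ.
In the PID Z, (a, b) is generated by gcd(a, b). Compute gcd(90, 54) with the extended Euclidean algorithm, tracking rows (r, s, t) with s·90 + t·54 = r:
  row A: (90, 1, 0)   [1·90 + 0·54 = 90]
  row B: (54, 0, 1)   [0·90 + 1·54 = 54]
  90 = 1·54 + 36   → row C = row A − 1·row B = (36, 1, −1)   [check: 1·90 − 1·54 = 36]
  54 = 1·36 + 18   → row D = row B − 1·row C = (18, −1, 2)   [check: −1·90 + 2·54 = 18]
  36 = 2·18 + 0   → remainder 0, stop. gcd = 18 (last nonzero row D).
So gcd(90, 54) = 18, with Bézout identity −1·90 + 2·54 = 18. Containment (⊇): the Bézout identity exhibits 18 as an element of (90, 54), giving (18) ⊆ (90, 54). Containment (⊆): since 18 | 90 and 18 | 54 (90 = 18·5, 54 = 18·3), every Z-linear combination of 90 and 54 is divisible by 18, so (90, 54) ⊆ (18). Therefore (90, 54) = (18), d = 18.

Final answer: (90, 54) = (18); d = 18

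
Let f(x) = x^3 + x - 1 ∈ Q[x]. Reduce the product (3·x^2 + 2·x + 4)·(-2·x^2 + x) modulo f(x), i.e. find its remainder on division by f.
First multiply in Q[x] without reducing: a · b = -6·x^4 - x^3 - 6·x^2 + 4·x. Now divide by f(x) = x^3 + x - 1, eliminating the leading term at each step:
  leading term -6·x^4: subtract (-6·x)·f(x) = -6·x^4 - 6·x^2 + 6·x, leaving -x^3 - 2·x
  leading term -x^3: subtract (-1)·f(x) = -x^3 - x + 1, leaving -x - 1
The degree is now < 3, so this is the remainder. Hence a · b ≡ -x - 1 in Q[x]/(f).

Final answer: a · b ≡ -x - 1 (mod f(x))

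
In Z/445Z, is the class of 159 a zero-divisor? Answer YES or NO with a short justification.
NO

gcd(159, 445) = 1, so 159 is a unit in Z/445Z (it has a multiplicative inverse). A unit cannot be a zero-divisor: if 159·b ≡ 0 then multiplying both sides by 159^(−1) gives b ≡ 0. So 159 is not a zero-divisor.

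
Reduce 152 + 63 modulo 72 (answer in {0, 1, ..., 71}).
71

Reduce the summands first: 152 ≡ 8 (mod 72), so 152 + 63 ≡ 8 + 63 (mod 72). 8 + 63 = 71; 71 = 0·72 + 71, so (152 + 63) mod 72 = 71.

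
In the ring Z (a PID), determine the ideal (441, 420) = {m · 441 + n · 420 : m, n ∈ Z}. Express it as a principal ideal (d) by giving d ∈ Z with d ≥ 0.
(441, 420) = (21); d = 21

In the PID Z, (a, b) is generated by gcd(a, b). Compute gcd(441, 420) with the extended Euclidean algorithm, tracking rows (r, s, t) with s·441 + t·420 = r:
  row A: (441, 1, 0)   [1·441 + 0·420 = 441]
  row B: (420, 0, 1)   [0·441 + 1·420 = 420]
  441 = 1·420 + 21   → row C = row A − 1·row B = (21, 1, −1)   [check: 1·441 − 1·420 = 21]
  420 = 20·21 + 0   → remainder 0, stop. gcd = 21 (last nonzero row C).
So gcd(441, 420) = 21, with Bézout identity 1·441 − 1·420 = 21. Containment (⊇): the Bézout identity exhibits 21 as an element of (441, 420), giving (21) ⊆ (441, 420). Containment (⊆): since 21 | 441 and 21 | 420 (441 = 21·21, 420 = 21·20), every Z-linear combination of 441 and 420 is divisible by 21, so (441, 420) ⊆ (21). Therefore (441, 420) = (21), d = 21.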